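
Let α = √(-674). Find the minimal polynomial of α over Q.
m_α(x) = x^2 + 674

α satisfies α^2 + 674 = 0, so x^2 + 674 annihilates α. Since d = -674 is squarefree and ≠ 1, it is not a perfect square in Q, so x^2 + 674 has no rational root and is therefore irreducible over Q (a degree-2 polynomial over a field is irreducible iff it has no root). Hence m_α(x) = x^2 + 674.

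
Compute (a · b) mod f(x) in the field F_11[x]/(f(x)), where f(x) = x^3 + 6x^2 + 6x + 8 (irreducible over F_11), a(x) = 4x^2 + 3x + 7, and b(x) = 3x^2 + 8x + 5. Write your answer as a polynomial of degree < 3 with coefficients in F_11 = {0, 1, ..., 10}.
a · b ≡ 3x^2 + 7x + 8 (mod f(x))

Multiply in F_11[x]: a(x)·b(x) = (4x^2 + 3x + 7)·(3x^2 + 8x + 5) = x^4 + 8x^3 + 10x^2 + 5x + 2. This has degree ≥ 3, so divide by f(x) over F_11: x^4 + 8x^3 + 10x^2 + 5x + 2 = (x + 2)·(x^3 + 6x^2 + 6x + 8) + (3x^2 + 7x + 8). Hence a·b ≡ 3x^2 + 7x + 8 (mod f). (F_11[x]/(f) is a field with 11^3 = 1331 elements since f is irreducible of degree 3.)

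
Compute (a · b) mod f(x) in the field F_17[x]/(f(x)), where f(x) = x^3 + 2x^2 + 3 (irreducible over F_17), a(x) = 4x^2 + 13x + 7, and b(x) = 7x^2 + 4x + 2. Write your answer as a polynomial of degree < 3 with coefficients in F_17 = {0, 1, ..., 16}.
a · b ≡ 7x^2 + 4x + 14 (mod f(x))

Multiply in F_17[x]: a(x)·b(x) = (4x^2 + 13x + 7)·(7x^2 + 4x + 2) = 11x^4 + 5x^3 + 7x^2 + 3x + 14. This has degree ≥ 3, so divide by f(x) over F_17: 11x^4 + 5x^3 + 7x^2 + 3x + 14 = (11x)·(x^3 + 2x^2 + 3) + (7x^2 + 4x + 14). Hence a·b ≡ 7x^2 + 4x + 14 (mod f). (F_17[x]/(f) is a field with 17^3 = 4913 elements since f is irreducible of degree 3.)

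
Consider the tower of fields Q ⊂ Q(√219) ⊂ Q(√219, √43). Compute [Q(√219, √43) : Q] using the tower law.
[Q(√219, √43) : Q] = 4

[Q(√219):Q] = 2 (min poly x^2 - 219, irreducible since 219 is squarefree > 1). For the top step, suppose √43 ∈ Q(√219), say √43 = c + d√219 with c, d ∈ Q. Squaring: 43 = c^2 + 219d^2 + 2cd√219. Since √219 ∉ Q this forces 2cd = 0. If d = 0 then √43 = c ∈ Q, contradicting 43 squarefree > 1. If c = 0 then 43 = 219d^2, so 219·43 = (219d)^2 is a perfect square in Q — but 219·43 = 9417 is not a perfect square (since 219 and 43 are distinct squarefree integers). Contradiction. Hence √43 ∉ Q(√219), so x^2 - 43 stays irreducible over Q(√219) and [Q(√219, √43) : Q(√219)] = 2. By the tower law, [Q(√219, √43) : Q] = 2 · 2 = 4.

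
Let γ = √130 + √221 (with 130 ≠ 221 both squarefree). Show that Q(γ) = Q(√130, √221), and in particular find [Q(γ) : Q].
[Q(γ) : Q] = 4 (equivalently, Q(γ) = Q(√130, √221))

Obviously Q(γ) ⊆ Q(√130, √221), and [Q(√130, √221):Q] = 4 (since 130, 221 are distinct squarefree integers > 1 with 28730 not a perfect square). To show equality we compute the minimal polynomial of γ. From γ = √130 + √221: γ^2 = 130 + 2√(28730) + 221 = 351 + 2√(28730), so γ^2 - 351 = 2√(28730); squaring, (γ^2 - 351)^2 = 4·28730, i.e. γ^4 - 702γ^2 + 123201 - 114920 = 0, i.e. γ^4 - 702γ^2 + 8281 = 0. So γ is a root of x^4 - 702x^2 + 8281. This polynomial is irreducible over Q: it has no rational root (each ±√130 ± √221 is irrational), and any factorization into two quadratics over Q would force √(28730) ∈ Q (pairing opposite roots) or √130, √221 ∈ Q (other pairings), all impossible. Hence [Q(γ):Q] = 4 = [Q(√130, √221):Q], so Q(γ) = Q(√130, √221).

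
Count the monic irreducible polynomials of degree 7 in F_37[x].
There are 13561696728 monic irreducible polynomials of degree 7 over F_37

Each element of F_{37^7} that lies in no proper subfield is a root of exactly one monic irreducible of degree 7 over F_37, and each such polynomial has 7 distinct roots in F_{37^7}. By Möbius inversion the count is N_37(7) = (1/7) Σ_{d|7} μ(7/d) · 37^d = (1/7)(μ(7)·37^1 + μ(1)·37^7) = 94931877096/7 = 13561696728.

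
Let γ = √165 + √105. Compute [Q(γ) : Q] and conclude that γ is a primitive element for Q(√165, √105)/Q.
[Q(γ) : Q] = 4 (equivalently, Q(γ) = Q(√165, √105))

Obviously Q(γ) ⊆ Q(√165, √105), and [Q(√165, √105):Q] = 4 (since 165, 105 are distinct squarefree integers > 1 with 17325 not a perfect square). To show equality we compute the minimal polynomial of γ. From γ = √165 + √105: γ^2 = 165 + 2√(17325) + 105 = 270 + 2√(17325), so γ^2 - 270 = 2√(17325); squaring, (γ^2 - 270)^2 = 4·17325, i.e. γ^4 - 540γ^2 + 72900 - 69300 = 0, i.e. γ^4 - 540γ^2 + 3600 = 0. So γ is a root of x^4 - 540x^2 + 3600. This polynomial is irreducible over Q: it has no rational root (each ±√165 ± √105 is irrational), and any factorization into two quadratics over Q would force √(17325) ∈ Q (pairing opposite roots) or √165, √105 ∈ Q (other pairings), all impossible. Hence [Q(γ):Q] = 4 = [Q(√165, √105):Q], so Q(γ) = Q(√165, √105).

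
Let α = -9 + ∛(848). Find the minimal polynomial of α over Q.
m_α(x) = x^3 + 27x^2 + 243x - 119

Set β = α + 9 = ∛(848), so β^3 = 848. Then (α + 9)^3 - 848 = 0, i.e. α is a root of g(x) = (x + 9)^3 - 848 = x^3 + 27x^2 + 243x - 119. Since g(x) = h(x + 9) where h(x) = x^3 - 848, and h is irreducible over Q (because 848 is not a perfect cube, so h has no rational root, and a monic cubic with no rational root is irreducible), g is also irreducible (irreducibility is preserved under the substitution x → x + 9). Hence m_α(x) = x^3 + 27x^2 + 243x - 119.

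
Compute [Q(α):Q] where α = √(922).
[Q(α):Q] = 2

[Q(α):Q] equals the degree of the minimal polynomial of α. Here α^2 = 922 and x^2 - 922 is irreducible (d = 922 is squarefree, ≠ 1, hence not a square), so deg(m_α) = 2. Thus [Q(α):Q] = 2.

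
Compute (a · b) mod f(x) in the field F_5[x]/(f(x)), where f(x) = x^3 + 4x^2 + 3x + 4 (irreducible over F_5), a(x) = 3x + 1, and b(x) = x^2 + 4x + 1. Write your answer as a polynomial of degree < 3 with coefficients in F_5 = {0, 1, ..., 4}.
a · b ≡ x^2 + 3x + 4 (mod f(x))

Multiply in F_5[x]: a(x)·b(x) = (3x + 1)·(x^2 + 4x + 1) = 3x^3 + 3x^2 + 2x + 1. This has degree ≥ 3, so divide by f(x) over F_5: 3x^3 + 3x^2 + 2x + 1 = (3)·(x^3 + 4x^2 + 3x + 4) + (x^2 + 3x + 4). Hence a·b ≡ x^2 + 3x + 4 (mod f). (F_5[x]/(f) is a field with 5^3 = 125 elements since f is irreducible of degree 3.)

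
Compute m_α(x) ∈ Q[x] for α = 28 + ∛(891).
m_α(x) = x^3 - 84x^2 + 2352x - 22843

Set β = α - 28 = ∛(891), so β^3 = 891. Then (α - 28)^3 - 891 = 0, i.e. α is a root of g(x) = (x - 28)^3 - 891 = x^3 - 84x^2 + 2352x - 22843. Since g(x) = h(x - 28) where h(x) = x^3 - 891, and h is irreducible over Q (because 891 is not a perfect cube, so h has no rational root, and a monic cubic with no rational root is irreducible), g is also irreducible (irreducibility is preserved under the substitution x → x - 28). Hence m_α(x) = x^3 - 84x^2 + 2352x - 22843.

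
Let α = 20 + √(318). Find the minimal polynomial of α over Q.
m_α(x) = x^2 - 40x + 82

From α - 20 = √(318), squaring gives (α - 20)^2 = 318, i.e. α^2 - 40α + 400 = 318, so α^2 - 40α + 82 = 0. The discriminant of x^2 - 40x + 82 is (-40)^2 - 4·(82) = 1600 - 328 = 1272, and 4·(318) is not a perfect square in Q since 318 is squarefree and ≠ 1. Hence x^2 - 40x + 82 is irreducible over Q and is the minimal polynomial of α.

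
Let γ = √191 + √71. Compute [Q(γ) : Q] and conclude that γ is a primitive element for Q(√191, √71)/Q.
[Q(γ) : Q] = 4 (equivalently, Q(γ) = Q(√191, √71))

Obviously Q(γ) ⊆ Q(√191, √71), and [Q(√191, √71):Q] = 4 (since 191, 71 are distinct squarefree integers > 1 with 13561 not a perfect square). To show equality we compute the minimal polynomial of γ. From γ = √191 + √71: γ^2 = 191 + 2√(13561) + 71 = 262 + 2√(13561), so γ^2 - 262 = 2√(13561); squaring, (γ^2 - 262)^2 = 4·13561, i.e. γ^4 - 524γ^2 + 68644 - 54244 = 0, i.e. γ^4 - 524γ^2 + 14400 = 0. So γ is a root of x^4 - 524x^2 + 14400. This polynomial is irreducible over Q: it has no rational root (each ±√191 ± √71 is irrational), and any factorization into two quadratics over Q would force √(13561) ∈ Q (pairing opposite roots) or √191, √71 ∈ Q (other pairings), all impossible. Hence [Q(γ):Q] = 4 = [Q(√191, √71):Q], so Q(γ) = Q(√191, √71).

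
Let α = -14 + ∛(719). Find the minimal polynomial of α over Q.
m_α(x) = x^3 + 42x^2 + 588x + 2025

Set β = α + 14 = ∛(719), so β^3 = 719. Then (α + 14)^3 - 719 = 0, i.e. α is a root of g(x) = (x + 14)^3 - 719 = x^3 + 42x^2 + 588x + 2025. Since g(x) = h(x + 14) where h(x) = x^3 - 719, and h is irreducible over Q (because 719 is not a perfect cube, so h has no rational root, and a monic cubic with no rational root is irreducible), g is also irreducible (irreducibility is preserved under the substitution x → x + 14). Hence m_α(x) = x^3 + 42x^2 + 588x + 2025.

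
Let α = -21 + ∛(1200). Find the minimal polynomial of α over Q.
m_α(x) = x^3 + 63x^2 + 1323x + 8061

Set β = α + 21 = ∛(1200), so β^3 = 1200. Then (α + 21)^3 - 1200 = 0, i.e. α is a root of g(x) = (x + 21)^3 - 1200 = x^3 + 63x^2 + 1323x + 8061. Since g(x) = h(x + 21) where h(x) = x^3 - 1200, and h is irreducible over Q (because 1200 is not a perfect cube, so h has no rational root, and a monic cubic with no rational root is irreducible), g is also irreducible (irreducibility is preserved under the substitution x → x + 21). Hence m_α(x) = x^3 + 63x^2 + 1323x + 8061.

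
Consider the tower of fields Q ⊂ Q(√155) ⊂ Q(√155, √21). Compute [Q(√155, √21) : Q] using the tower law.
[Q(√155, √21) : Q] = 4

[Q(√155):Q] = 2 (min poly x^2 - 155, irreducible since 155 is squarefree > 1). For the top step, suppose √21 ∈ Q(√155), say √21 = c + d√155 with c, d ∈ Q. Squaring: 21 = c^2 + 155d^2 + 2cd√155. Since √155 ∉ Q this forces 2cd = 0. If d = 0 then √21 = c ∈ Q, contradicting 21 squarefree > 1. If c = 0 then 21 = 155d^2, so 155·21 = (155d)^2 is a perfect square in Q — but 155·21 = 3255 is not a perfect square (since 155 and 21 are distinct squarefree integers). Contradiction. Hence √21 ∉ Q(√155), so x^2 - 21 stays irreducible over Q(√155) and [Q(√155, √21) : Q(√155)] = 2. By the tower law, [Q(√155, √21) : Q] = 2 · 2 = 4.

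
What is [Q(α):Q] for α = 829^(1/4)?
[Q(α):Q] = 4

α is a root of x^4 - 829. By Eisenstein's criterion at the prime p = 829 (which divides the constant term 829 but p^2 = 687241 does not, since 829 is squarefree), x^4 - 829 is irreducible over Q. Hence [Q(α):Q] = 4.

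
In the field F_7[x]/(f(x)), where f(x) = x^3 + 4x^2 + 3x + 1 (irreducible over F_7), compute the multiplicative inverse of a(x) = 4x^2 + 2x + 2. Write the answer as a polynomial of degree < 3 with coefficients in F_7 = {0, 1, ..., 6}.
a(x)^(-1) ≡ 6x^2 + 2x + 1 (mod f(x))

Since f is irreducible over F_7, F_7[x]/(f) is a field and a(x) ≠ 0 has an inverse. Apply the extended Euclidean algorithm to f(x) and a(x) in F_7[x]: f(x) = (2x)·a(x) + (6x + 1);  a(x) = (3x + 1)·(6x + 1) + (1). The last nonzero remainder is the constant 1 = gcd(f, a) in F_7. Back-substituting through the division chain expresses 1 = s(x)·a(x) + t(x)·f(x) with s(x) ≡ 6x^2 + 2x + 1 (mod f), so a(x)^(-1) ≡ s(x) = 6x^2 + 2x + 1 (mod f). Check: (4x^2 + 2x + 2)·(6x^2 + 2x + 1) = 3x^4 + 6x^3 + 6x^2 + 6x + 2 ≡ 1 (mod x^3 + 4x^2 + 3x + 1).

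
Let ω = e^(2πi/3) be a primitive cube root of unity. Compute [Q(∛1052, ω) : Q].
[Q(∛1052, ω) : Q] = 6

[Q(∛1052):Q] = 3 (min poly x^3 - 1052, irreducible since 1052 is not a perfect cube). [Q(ω):Q] = 2 (min poly x^2 + x + 1). Since Q(∛1052) ⊂ R and ω ∉ R, we have ω ∉ Q(∛1052), so x^2 + x + 1 remains irreducible over Q(∛1052) and [Q(∛1052, ω) : Q(∛1052)] = 2. By the tower law, [Q(∛1052, ω) : Q] = 3 · 2 = 6. (In fact Q(∛1052, ω) is the splitting field of x^3 - 1052 over Q.)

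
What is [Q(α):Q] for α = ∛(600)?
[Q(α):Q] = 3

The minimal polynomial of α is x^3 - 600, irreducible over Q since 600 is not a perfect cube (so x^3 - 600 has no rational root). Hence [Q(α):Q] = deg(m_α) = 3.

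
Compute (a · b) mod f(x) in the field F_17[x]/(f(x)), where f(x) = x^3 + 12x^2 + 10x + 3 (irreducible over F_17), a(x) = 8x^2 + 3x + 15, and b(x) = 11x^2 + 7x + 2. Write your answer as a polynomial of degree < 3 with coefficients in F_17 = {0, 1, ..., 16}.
a · b ≡ 12x^2 + 14x + 7 (mod f(x))

Multiply in F_17[x]: a(x)·b(x) = (8x^2 + 3x + 15)·(11x^2 + 7x + 2) = 3x^4 + 4x^3 + 15x^2 + 9x + 13. This has degree ≥ 3, so divide by f(x) over F_17: 3x^4 + 4x^3 + 15x^2 + 9x + 13 = (3x + 2)·(x^3 + 12x^2 + 10x + 3) + (12x^2 + 14x + 7). Hence a·b ≡ 12x^2 + 14x + 7 (mod f). (F_17[x]/(f) is a field with 17^3 = 4913 elements since f is irreducible of degree 3.)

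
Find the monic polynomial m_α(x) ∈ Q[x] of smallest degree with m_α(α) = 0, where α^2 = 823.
m_α(x) = x^2 - 823

α satisfies α^2 - 823 = 0, so x^2 - 823 annihilates α. Since d = 823 is squarefree and ≠ 1, it is not a perfect square in Q, so x^2 - 823 has no rational root and is therefore irreducible over Q (a degree-2 polynomial over a field is irreducible iff it has no root). Hence m_α(x) = x^2 - 823.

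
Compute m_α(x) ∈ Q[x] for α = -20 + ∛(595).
m_α(x) = x^3 + 60x^2 + 1200x + 7405

Set β = α + 20 = ∛(595), so β^3 = 595. Then (α + 20)^3 - 595 = 0, i.e. α is a root of g(x) = (x + 20)^3 - 595 = x^3 + 60x^2 + 1200x + 7405. Since g(x) = h(x + 20) where h(x) = x^3 - 595, and h is irreducible over Q (because 595 is not a perfect cube, so h has no rational root, and a monic cubic with no rational root is irreducible), g is also irreducible (irreducibility is preserved under the substitution x → x + 20). Hence m_α(x) = x^3 + 60x^2 + 1200x + 7405.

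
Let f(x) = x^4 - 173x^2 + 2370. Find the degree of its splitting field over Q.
[K : Q] = 4

Solving the quadratic in x^2: x^2 = (173 ± √(173^2 - 4·2370))/2 = (173 ± √20449)/2 = (173 ± 143)/2, giving x^2 = 15 or x^2 = 158. So f(x) = (x^2 - 15)(x^2 - 158) and the roots of f are ±√15, ±√158. Hence the splitting field is K = Q(√15, √158). Since 15 and 158 are distinct squarefree integers > 1, their product 2370 is not a perfect square, so √158 ∉ Q(√15). By the tower law [K:Q] = [Q(√15,√158):Q(√15)] · [Q(√15):Q] = 2 · 2 = 4.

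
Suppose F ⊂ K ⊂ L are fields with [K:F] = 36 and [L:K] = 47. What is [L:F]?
[L:F] = 1692

The tower law says that for any tower of field extensions F ⊂ K ⊂ L with finite degrees, [L:F] = [L:K] · [K:F]. Here this gives [L:F] = 47 · 36 = 1692.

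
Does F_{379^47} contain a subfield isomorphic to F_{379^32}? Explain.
No: F_{379^32} is not a subfield of F_{379^47}

F_{p^m} embeds in F_{p^n} iff m | n. Here 32 ∤ 47 (since 47 = 1·32 + 15 with remainder 15 ≠ 0), so F_{379^32} is not a subfield of F_{379^47}. Equivalently: if it were, the tower law would give 32 = [F_{379^32}:F_379] dividing [F_{379^47}:F_379] = 47, contradiction.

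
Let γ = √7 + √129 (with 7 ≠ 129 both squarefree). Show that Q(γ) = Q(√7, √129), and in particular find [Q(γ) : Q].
[Q(γ) : Q] = 4 (equivalently, Q(γ) = Q(√7, √129))

Obviously Q(γ) ⊆ Q(√7, √129), and [Q(√7, √129):Q] = 4 (since 7, 129 are distinct squarefree integers > 1 with 903 not a perfect square). To show equality we compute the minimal polynomial of γ. From γ = √7 + √129: γ^2 = 7 + 2√(903) + 129 = 136 + 2√(903), so γ^2 - 136 = 2√(903); squaring, (γ^2 - 136)^2 = 4·903, i.e. γ^4 - 272γ^2 + 18496 - 3612 = 0, i.e. γ^4 - 272γ^2 + 14884 = 0. So γ is a root of x^4 - 272x^2 + 14884. This polynomial is irreducible over Q: it has no rational root (each ±√7 ± √129 is irrational), and any factorization into two quadratics over Q would force √(903) ∈ Q (pairing opposite roots) or √7, √129 ∈ Q (other pairings), all impossible. Hence [Q(γ):Q] = 4 = [Q(√7, √129):Q], so Q(γ) = Q(√7, √129).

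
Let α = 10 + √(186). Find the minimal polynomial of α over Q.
m_α(x) = x^2 - 20x - 86

From α - 10 = √(186), squaring gives (α - 10)^2 = 186, i.e. α^2 - 20α + 100 = 186, so α^2 - 20α - 86 = 0. The discriminant of x^2 - 20x - 86 is (-20)^2 - 4·(-86) = 400 + 344 = 744, and 4·(186) is not a perfect square in Q since 186 is squarefree and ≠ 1. Hence x^2 - 20x - 86 is irreducible over Q and is the minimal polynomial of α.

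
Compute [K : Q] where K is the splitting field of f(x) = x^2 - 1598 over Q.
[K : Q] = 2

f(x) = x^2 - 1598 factors as (x - √1598)(x + √1598). The splitting field is K = Q(√1598). Since 1598 is squarefree and > 1, it is not a perfect square, so x^2 - 1598 is irreducible over Q and [Q(√1598) : Q] = 2. Hence [K : Q] = 2.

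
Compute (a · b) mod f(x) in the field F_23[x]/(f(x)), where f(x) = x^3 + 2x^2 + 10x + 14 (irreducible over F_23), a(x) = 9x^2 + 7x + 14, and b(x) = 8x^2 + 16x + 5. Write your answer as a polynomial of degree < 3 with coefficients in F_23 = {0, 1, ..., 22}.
a · b ≡ 12x^2 + 2x + 22 (mod f(x))

Multiply in F_23[x]: a(x)·b(x) = (9x^2 + 7x + 14)·(8x^2 + 16x + 5) = 3x^4 + 16x^3 + 16x^2 + 6x + 1. This has degree ≥ 3, so divide by f(x) over F_23: 3x^4 + 16x^3 + 16x^2 + 6x + 1 = (3x + 10)·(x^3 + 2x^2 + 10x + 14) + (12x^2 + 2x + 22). Hence a·b ≡ 12x^2 + 2x + 22 (mod f). (F_23[x]/(f) is a field with 23^3 = 12167 elements since f is irreducible of degree 3.)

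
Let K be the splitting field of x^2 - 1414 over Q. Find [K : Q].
[K : Q] = 2

f(x) = x^2 - 1414 factors as (x - √1414)(x + √1414). The splitting field is K = Q(√1414). Since 1414 is squarefree and > 1, it is not a perfect square, so x^2 - 1414 is irreducible over Q and [Q(√1414) : Q] = 2. Hence [K : Q] = 2.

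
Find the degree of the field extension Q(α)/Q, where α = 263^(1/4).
[Q(α):Q] = 4

α is a root of x^4 - 263. By Eisenstein's criterion at the prime p = 263 (which divides the constant term 263 but p^2 = 69169 does not, since 263 is squarefree), x^4 - 263 is irreducible over Q. Hence [Q(α):Q] = 4.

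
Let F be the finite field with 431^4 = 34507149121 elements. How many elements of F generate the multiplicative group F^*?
There are φ(34507149120) = 8928976896 primitive elements

F_q^* is cyclic of order q - 1 = 34507149120. A cyclic group of order m has exactly φ(m) generators. Here m = 34507149120 = 2^6 · 3^3 · 5 · 43 · 293 · 317, so the number of primitive elements is φ(34507149120) = 8928976896.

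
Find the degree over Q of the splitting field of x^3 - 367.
[K : Q] = 6

The roots of x^3 - 367 are ∛367, ω∛367, ω^2∛367 where ω = e^(2πi/3) is a primitive cube root of unity, so K = Q(∛367, ω). Now [Q(∛367):Q] = 3 (since 367 is not a perfect cube, x^3 - 367 is irreducible) and [Q(ω):Q] = 2. Both 2 and 3 divide [K:Q], and [K:Q] ≤ 3·2 = 6, so [K:Q] = 6. (Equivalently: Q(∛367) ⊂ R but ω ∉ R, so [K : Q(∛367)] = 2.)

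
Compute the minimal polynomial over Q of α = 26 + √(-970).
m_α(x) = x^2 - 52x + 1646

From α - 26 = √(-970), squaring gives (α - 26)^2 = -970, i.e. α^2 - 52α + 676 = -970, so α^2 - 52α + 1646 = 0. The discriminant of x^2 - 52x + 1646 is (-52)^2 - 4·(1646) = 2704 - 6584 = -3880, and 4·(-970) is not a perfect square in Q since -970 is squarefree and ≠ 1. Hence x^2 - 52x + 1646 is irreducible over Q and is the minimal polynomial of α.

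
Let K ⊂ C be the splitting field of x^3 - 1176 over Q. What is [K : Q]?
[K : Q] = 6

The roots of x^3 - 1176 are ∛1176, ω∛1176, ω^2∛1176 where ω = e^(2πi/3) is a primitive cube root of unity, so K = Q(∛1176, ω). Now [Q(∛1176):Q] = 3 (since 1176 is not a perfect cube, x^3 - 1176 is irreducible) and [Q(ω):Q] = 2. Both 2 and 3 divide [K:Q], and [K:Q] ≤ 3·2 = 6, so [K:Q] = 6. (Equivalently: Q(∛1176) ⊂ R but ω ∉ R, so [K : Q(∛1176)] = 2.)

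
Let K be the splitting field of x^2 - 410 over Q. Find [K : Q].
[K : Q] = 2

f(x) = x^2 - 410 factors as (x - √410)(x + √410). The splitting field is K = Q(√410). Since 410 is squarefree and > 1, it is not a perfect square, so x^2 - 410 is irreducible over Q and [Q(√410) : Q] = 2. Hence [K : Q] = 2.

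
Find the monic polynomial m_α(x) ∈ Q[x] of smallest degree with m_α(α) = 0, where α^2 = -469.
m_α(x) = x^2 + 469

α satisfies α^2 + 469 = 0, so x^2 + 469 annihilates α. Since d = -469 is squarefree and ≠ 1, it is not a perfect square in Q, so x^2 + 469 has no rational root and is therefore irreducible over Q (a degree-2 polynomial over a field is irreducible iff it has no root). Hence m_α(x) = x^2 + 469.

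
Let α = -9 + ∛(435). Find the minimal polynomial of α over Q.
m_α(x) = x^3 + 27x^2 + 243x + 294

Set β = α + 9 = ∛(435), so β^3 = 435. Then (α + 9)^3 - 435 = 0, i.e. α is a root of g(x) = (x + 9)^3 - 435 = x^3 + 27x^2 + 243x + 294. Since g(x) = h(x + 9) where h(x) = x^3 - 435, and h is irreducible over Q (because 435 is not a perfect cube, so h has no rational root, and a monic cubic with no rational root is irreducible), g is also irreducible (irreducibility is preserved under the substitution x → x + 9). Hence m_α(x) = x^3 + 27x^2 + 243x + 294.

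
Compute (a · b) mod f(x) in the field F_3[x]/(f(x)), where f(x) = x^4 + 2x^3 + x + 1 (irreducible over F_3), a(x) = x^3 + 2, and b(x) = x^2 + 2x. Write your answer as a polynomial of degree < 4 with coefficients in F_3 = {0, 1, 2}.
a · b ≡ x^2 (mod f(x))

Multiply in F_3[x]: a(x)·b(x) = (x^3 + 2)·(x^2 + 2x) = x^5 + 2x^4 + 2x^2 + x. This has degree ≥ 4, so divide by f(x) over F_3: x^5 + 2x^4 + 2x^2 + x = (x)·(x^4 + 2x^3 + x + 1) + (x^2). Hence a·b ≡ x^2 (mod f). (F_3[x]/(f) is a field with 3^4 = 81 elements since f is irreducible of degree 4.)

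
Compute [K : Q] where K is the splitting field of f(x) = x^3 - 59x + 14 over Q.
[K : Q] = 6

By the rational root test, any rational root of the monic integer polynomial f(x) = x^3 - 59x + 14 must be an integer dividing the constant term 14, i.e. one of ±{1, 2, 7, 14}. Evaluating: f(1) = -44, f(-1) = 72, f(2) = -96, f(-2) = 124, f(7) = -56, f(-7) = 84, f(14) = 1932, f(-14) = -1904; none is 0, so f has no rational root and is therefore irreducible over Q (a cubic with no linear factor over a field is irreducible). For an irreducible cubic, the Galois group is A_3 or S_3 according as the discriminant disc(f) = -4a^3 - 27b^2 = -4·(-59)^3 - 27·(14)^2 = 816224 is or is not a square in Q. Here disc(f) = 816224 is not a perfect square in Q, so the Galois group of f over Q is not contained in A_3 and must be all of S_3. The splitting field has degree |S_3| = 6 over Q, so [K : Q] = 6.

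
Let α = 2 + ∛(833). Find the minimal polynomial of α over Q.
m_α(x) = x^3 - 6x^2 + 12x - 841

Set β = α - 2 = ∛(833), so β^3 = 833. Then (α - 2)^3 - 833 = 0, i.e. α is a root of g(x) = (x - 2)^3 - 833 = x^3 - 6x^2 + 12x - 841. Since g(x) = h(x - 2) where h(x) = x^3 - 833, and h is irreducible over Q (because 833 is not a perfect cube, so h has no rational root, and a monic cubic with no rational root is irreducible), g is also irreducible (irreducibility is preserved under the substitution x → x - 2). Hence m_α(x) = x^3 - 6x^2 + 12x - 841.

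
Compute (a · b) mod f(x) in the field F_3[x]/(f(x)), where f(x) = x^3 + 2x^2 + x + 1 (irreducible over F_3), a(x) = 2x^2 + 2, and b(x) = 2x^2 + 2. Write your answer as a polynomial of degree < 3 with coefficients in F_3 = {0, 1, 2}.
a · b ≡ 2x^2 + x (mod f(x))

Multiply in F_3[x]: a(x)·b(x) = (2x^2 + 2)·(2x^2 + 2) = x^4 + 2x^2 + 1. This has degree ≥ 3, so divide by f(x) over F_3: x^4 + 2x^2 + 1 = (x + 1)·(x^3 + 2x^2 + x + 1) + (2x^2 + x). Hence a·b ≡ 2x^2 + x (mod f). (F_3[x]/(f) is a field with 3^3 = 27 elements since f is irreducible of degree 3.)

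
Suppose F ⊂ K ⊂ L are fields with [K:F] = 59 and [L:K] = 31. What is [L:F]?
[L:F] = 1829

The tower law says that for any tower of field extensions F ⊂ K ⊂ L with finite degrees, [L:F] = [L:K] · [K:F]. Here this gives [L:F] = 31 · 59 = 1829.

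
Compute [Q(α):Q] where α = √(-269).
[Q(α):Q] = 2

[Q(α):Q] equals the degree of the minimal polynomial of α. Here α^2 = -269 and x^2 + 269 is irreducible (d = -269 is squarefree, ≠ 1, hence not a square), so deg(m_α) = 2. Thus [Q(α):Q] = 2.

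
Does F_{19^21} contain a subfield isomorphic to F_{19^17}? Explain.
No: F_{19^17} is not a subfield of F_{19^21}

F_{p^m} embeds in F_{p^n} iff m | n. Here 17 ∤ 21 (since 21 = 1·17 + 4 with remainder 4 ≠ 0), so F_{19^17} is not a subfield of F_{19^21}. Equivalently: if it were, the tower law would give 17 = [F_{19^17}:F_19] dividing [F_{19^21}:F_19] = 21, contradiction.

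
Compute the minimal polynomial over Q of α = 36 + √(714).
m_α(x) = x^2 - 72x + 582

From α - 36 = √(714), squaring gives (α - 36)^2 = 714, i.e. α^2 - 72α + 1296 = 714, so α^2 - 72α + 582 = 0. The discriminant of x^2 - 72x + 582 is (-72)^2 - 4·(582) = 5184 - 2328 = 2856, and 4·(714) is not a perfect square in Q since 714 is squarefree and ≠ 1. Hence x^2 - 72x + 582 is irreducible over Q and is the minimal polynomial of α.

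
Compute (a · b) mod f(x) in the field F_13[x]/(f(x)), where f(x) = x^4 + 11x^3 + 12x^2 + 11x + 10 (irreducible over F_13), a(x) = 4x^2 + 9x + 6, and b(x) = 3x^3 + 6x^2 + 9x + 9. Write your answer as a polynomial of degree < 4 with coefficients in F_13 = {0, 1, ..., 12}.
a · b ≡ 10x^3 + 5x^2 + 9x + 6 (mod f(x))

Multiply in F_13[x]: a(x)·b(x) = (4x^2 + 9x + 6)·(3x^3 + 6x^2 + 9x + 9) = 12x^5 + 12x^4 + 4x^3 + 10x^2 + 5x + 2. This has degree ≥ 4, so divide by f(x) over F_13: 12x^5 + 12x^4 + 4x^3 + 10x^2 + 5x + 2 = (12x + 10)·(x^4 + 11x^3 + 12x^2 + 11x + 10) + (10x^3 + 5x^2 + 9x + 6). Hence a·b ≡ 10x^3 + 5x^2 + 9x + 6 (mod f). (F_13[x]/(f) is a field with 13^4 = 28561 elements since f is irreducible of degree 4.)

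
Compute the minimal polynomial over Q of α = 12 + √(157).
m_α(x) = x^2 - 24x - 13

From α - 12 = √(157), squaring gives (α - 12)^2 = 157, i.e. α^2 - 24α + 144 = 157, so α^2 - 24α - 13 = 0. The discriminant of x^2 - 24x - 13 is (-24)^2 - 4·(-13) = 576 + 52 = 628, and 4·(157) is not a perfect square in Q since 157 is squarefree and ≠ 1. Hence x^2 - 24x - 13 is irreducible over Q and is the minimal polynomial of α.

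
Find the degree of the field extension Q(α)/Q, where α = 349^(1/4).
[Q(α):Q] = 4

α is a root of x^4 - 349. By Eisenstein's criterion at the prime p = 349 (which divides the constant term 349 but p^2 = 121801 does not, since 349 is squarefree), x^4 - 349 is irreducible over Q. Hence [Q(α):Q] = 4.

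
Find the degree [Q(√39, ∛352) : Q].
[Q(√39, ∛352) : Q] = 6

Let L = Q(√39, ∛352). Since Q(√39) ⊂ L and [Q(√39):Q] = 2, the tower law gives 2 | [L:Q]. Likewise Q(∛352) ⊂ L with [Q(∛352):Q] = 3 (because 352 is not a perfect cube), so 3 | [L:Q]. As gcd(2,3) = 1, [L:Q] is divisible by 6. Conversely L is generated over Q by √39 and ∛352, so [L:Q] ≤ 2·3 = 6. Therefore [Q(√39, ∛352) : Q] = 6.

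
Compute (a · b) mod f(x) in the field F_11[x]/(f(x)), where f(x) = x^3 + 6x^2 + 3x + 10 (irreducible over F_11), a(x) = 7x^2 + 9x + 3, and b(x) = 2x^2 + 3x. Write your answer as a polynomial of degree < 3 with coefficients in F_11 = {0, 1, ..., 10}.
a · b ≡ 8x^2 + 4x + 10 (mod f(x))

Multiply in F_11[x]: a(x)·b(x) = (7x^2 + 9x + 3)·(2x^2 + 3x) = 3x^4 + 6x^3 + 9x. This has degree ≥ 3, so divide by f(x) over F_11: 3x^4 + 6x^3 + 9x = (3x + 10)·(x^3 + 6x^2 + 3x + 10) + (8x^2 + 4x + 10). Hence a·b ≡ 8x^2 + 4x + 10 (mod f). (F_11[x]/(f) is a field with 11^3 = 1331 elements since f is irreducible of degree 3.)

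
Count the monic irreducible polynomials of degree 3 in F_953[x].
There are 288507408 monic irreducible polynomials of degree 3 over F_953

Each element of F_{953^3} that lies in no proper subfield is a root of exactly one monic irreducible of degree 3 over F_953, and each such polynomial has 3 distinct roots in F_{953^3}. By Möbius inversion the count is N_953(3) = (1/3) Σ_{d|3} μ(3/d) · 953^d = (1/3)(μ(3)·953^1 + μ(1)·953^3) = 865522224/3 = 288507408.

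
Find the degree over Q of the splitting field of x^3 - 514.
[K : Q] = 6

The roots of x^3 - 514 are ∛514, ω∛514, ω^2∛514 where ω = e^(2πi/3) is a primitive cube root of unity, so K = Q(∛514, ω). Now [Q(∛514):Q] = 3 (since 514 is not a perfect cube, x^3 - 514 is irreducible) and [Q(ω):Q] = 2. Both 2 and 3 divide [K:Q], and [K:Q] ≤ 3·2 = 6, so [K:Q] = 6. (Equivalently: Q(∛514) ⊂ R but ω ∉ R, so [K : Q(∛514)] = 2.)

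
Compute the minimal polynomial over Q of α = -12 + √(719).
m_α(x) = x^2 + 24x - 575

From α + 12 = √(719), squaring gives (α + 12)^2 = 719, i.e. α^2 + 24α + 144 = 719, so α^2 + 24α - 575 = 0. The discriminant of x^2 + 24x - 575 is (24)^2 - 4·(-575) = 576 + 2300 = 2876, and 4·(719) is not a perfect square in Q since 719 is squarefree and ≠ 1. Hence x^2 + 24x - 575 is irreducible over Q and is the minimal polynomial of α.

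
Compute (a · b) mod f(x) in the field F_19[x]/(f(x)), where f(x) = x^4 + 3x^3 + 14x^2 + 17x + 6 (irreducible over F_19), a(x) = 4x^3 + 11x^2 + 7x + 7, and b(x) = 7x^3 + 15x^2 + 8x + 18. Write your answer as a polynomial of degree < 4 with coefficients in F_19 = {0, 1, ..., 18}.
a · b ≡ 11x^3 + 7x^2 + 14x + 18 (mod f(x))

Multiply in F_19[x]: a(x)·b(x) = (4x^3 + 11x^2 + 7x + 7)·(7x^3 + 15x^2 + 8x + 18) = 9x^6 + 4x^5 + 18x^4 + 10x^3 + 17x^2 + 11x + 12. This has degree ≥ 4, so divide by f(x) over F_19: 9x^6 + 4x^5 + 18x^4 + 10x^3 + 17x^2 + 11x + 12 = (9x^2 + 15x + 18)·(x^4 + 3x^3 + 14x^2 + 17x + 6) + (11x^3 + 7x^2 + 14x + 18). Hence a·b ≡ 11x^3 + 7x^2 + 14x + 18 (mod f). (F_19[x]/(f) is a field with 19^4 = 130321 elements since f is irreducible of degree 4.)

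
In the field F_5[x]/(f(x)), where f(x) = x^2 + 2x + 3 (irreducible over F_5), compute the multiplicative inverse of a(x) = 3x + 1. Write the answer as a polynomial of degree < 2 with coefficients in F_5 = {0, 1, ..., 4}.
a(x)^(-1) ≡ x (mod f(x))

Since f is irreducible over F_5, F_5[x]/(f) is a field and a(x) ≠ 0 has an inverse. Apply the extended Euclidean algorithm to f(x) and a(x) in F_5[x]: f(x) = (2x)·a(x) + (3). The last nonzero remainder is the constant 3 = gcd(f, a) in F_5. Back-substituting through the division chain expresses 3 = s(x)·a(x) + t(x)·f(x) with s(x) ≡ 3x (mod f), so (3x)·a(x) ≡ 3 (mod f). Multiplying by 3^(-1) ≡ 2 in F_5 gives a(x)^(-1) ≡ 2·(3x) ≡ x (mod f). Check: (3x + 1)·(x) = 3x^2 + x ≡ 1 (mod x^2 + 2x + 3).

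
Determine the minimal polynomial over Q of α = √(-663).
m_α(x) = x^2 + 663

α satisfies α^2 + 663 = 0, so x^2 + 663 annihilates α. Since d = -663 is squarefree and ≠ 1, it is not a perfect square in Q, so x^2 + 663 has no rational root and is therefore irreducible over Q (a degree-2 polynomial over a field is irreducible iff it has no root). Hence m_α(x) = x^2 + 663.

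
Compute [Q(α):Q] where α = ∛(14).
[Q(α):Q] = 3

The minimal polynomial of α is x^3 - 14, irreducible over Q since 14 is not a perfect cube (so x^3 - 14 has no rational root). Hence [Q(α):Q] = deg(m_α) = 3.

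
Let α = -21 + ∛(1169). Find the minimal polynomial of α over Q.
m_α(x) = x^3 + 63x^2 + 1323x + 8092

Set β = α + 21 = ∛(1169), so β^3 = 1169. Then (α + 21)^3 - 1169 = 0, i.e. α is a root of g(x) = (x + 21)^3 - 1169 = x^3 + 63x^2 + 1323x + 8092. Since g(x) = h(x + 21) where h(x) = x^3 - 1169, and h is irreducible over Q (because 1169 is not a perfect cube, so h has no rational root, and a monic cubic with no rational root is irreducible), g is also irreducible (irreducibility is preserved under the substitution x → x + 21). Hence m_α(x) = x^3 + 63x^2 + 1323x + 8092.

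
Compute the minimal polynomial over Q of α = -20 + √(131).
m_α(x) = x^2 + 40x + 269

From α + 20 = √(131), squaring gives (α + 20)^2 = 131, i.e. α^2 + 40α + 400 = 131, so α^2 + 40α + 269 = 0. The discriminant of x^2 + 40x + 269 is (40)^2 - 4·(269) = 1600 - 1076 = 524, and 4·(131) is not a perfect square in Q since 131 is squarefree and ≠ 1. Hence x^2 + 40x + 269 is irreducible over Q and is the minimal polynomial of α.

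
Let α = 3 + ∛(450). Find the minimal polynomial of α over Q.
m_α(x) = x^3 - 9x^2 + 27x - 477

Set β = α - 3 = ∛(450), so β^3 = 450. Then (α - 3)^3 - 450 = 0, i.e. α is a root of g(x) = (x - 3)^3 - 450 = x^3 - 9x^2 + 27x - 477. Since g(x) = h(x - 3) where h(x) = x^3 - 450, and h is irreducible over Q (because 450 is not a perfect cube, so h has no rational root, and a monic cubic with no rational root is irreducible), g is also irreducible (irreducibility is preserved under the substitution x → x - 3). Hence m_α(x) = x^3 - 9x^2 + 27x - 477.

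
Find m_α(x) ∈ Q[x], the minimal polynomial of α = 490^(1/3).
m_α(x) = x^3 - 490

α satisfies α^3 = 490, so x^3 - 490 annihilates α. By the rational root test, a rational root p/q (in lowest terms) of x^3 - 490 would satisfy p^3 = 490 q^3, forcing q = 1 and p^3 = 490; but 490 is not a perfect cube, contradiction. A monic cubic over Q with no rational root is irreducible (any nontrivial factorization would include a linear factor). Hence x^3 - 490 is the minimal polynomial of α, and in particular [Q(α):Q] = 3.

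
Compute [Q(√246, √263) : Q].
[Q(√246, √263) : Q] = 4

[Q(√246):Q] = 2 (min poly x^2 - 246, irreducible since 246 is squarefree > 1). For the top step, suppose √263 ∈ Q(√246), say √263 = c + d√246 with c, d ∈ Q. Squaring: 263 = c^2 + 246d^2 + 2cd√246. Since √246 ∉ Q this forces 2cd = 0. If d = 0 then √263 = c ∈ Q, contradicting 263 squarefree > 1. If c = 0 then 263 = 246d^2, so 246·263 = (246d)^2 is a perfect square in Q — but 246·263 = 64698 is not a perfect square (since 246 and 263 are distinct squarefree integers). Contradiction. Hence √263 ∉ Q(√246), so x^2 - 263 stays irreducible over Q(√246) and [Q(√246, √263) : Q(√246)] = 2. By the tower law, [Q(√246, √263) : Q] = 2 · 2 = 4.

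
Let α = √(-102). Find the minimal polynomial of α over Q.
m_α(x) = x^2 + 102

α satisfies α^2 + 102 = 0, so x^2 + 102 annihilates α. Since d = -102 is squarefree and ≠ 1, it is not a perfect square in Q, so x^2 + 102 has no rational root and is therefore irreducible over Q (a degree-2 polynomial over a field is irreducible iff it has no root). Hence m_α(x) = x^2 + 102.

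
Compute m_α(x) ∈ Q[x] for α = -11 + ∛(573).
m_α(x) = x^3 + 33x^2 + 363x + 758

Set β = α + 11 = ∛(573), so β^3 = 573. Then (α + 11)^3 - 573 = 0, i.e. α is a root of g(x) = (x + 11)^3 - 573 = x^3 + 33x^2 + 363x + 758. Since g(x) = h(x + 11) where h(x) = x^3 - 573, and h is irreducible over Q (because 573 is not a perfect cube, so h has no rational root, and a monic cubic with no rational root is irreducible), g is also irreducible (irreducibility is preserved under the substitution x → x + 11). Hence m_α(x) = x^3 + 33x^2 + 363x + 758.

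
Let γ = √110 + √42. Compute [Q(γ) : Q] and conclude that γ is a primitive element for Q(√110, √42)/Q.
[Q(γ) : Q] = 4 (equivalently, Q(γ) = Q(√110, √42))

Obviously Q(γ) ⊆ Q(√110, √42), and [Q(√110, √42):Q] = 4 (since 110, 42 are distinct squarefree integers > 1 with 4620 not a perfect square). To show equality we compute the minimal polynomial of γ. From γ = √110 + √42: γ^2 = 110 + 2√(4620) + 42 = 152 + 2√(4620), so γ^2 - 152 = 2√(4620); squaring, (γ^2 - 152)^2 = 4·4620, i.e. γ^4 - 304γ^2 + 23104 - 18480 = 0, i.e. γ^4 - 304γ^2 + 4624 = 0. So γ is a root of x^4 - 304x^2 + 4624. This polynomial is irreducible over Q: it has no rational root (each ±√110 ± √42 is irrational), and any factorization into two quadratics over Q would force √(4620) ∈ Q (pairing opposite roots) or √110, √42 ∈ Q (other pairings), all impossible. Hence [Q(γ):Q] = 4 = [Q(√110, √42):Q], so Q(γ) = Q(√110, √42).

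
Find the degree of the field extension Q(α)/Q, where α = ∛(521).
[Q(α):Q] = 3

The minimal polynomial of α is x^3 - 521, irreducible over Q since 521 is not a perfect cube (so x^3 - 521 has no rational root). Hence [Q(α):Q] = deg(m_α) = 3.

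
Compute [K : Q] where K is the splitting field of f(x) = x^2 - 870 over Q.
[K : Q] = 2

f(x) = x^2 - 870 factors as (x - √870)(x + √870). The splitting field is K = Q(√870). Since 870 is squarefree and > 1, it is not a perfect square, so x^2 - 870 is irreducible over Q and [Q(√870) : Q] = 2. Hence [K : Q] = 2.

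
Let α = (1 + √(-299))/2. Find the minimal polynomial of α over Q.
m_α(x) = x^2 - x + 75

From 2α - 1 = √(-299), squaring gives (2α - 1)^2 = -299, i.e. 4α^2 - 4α + 1 = -299, so α^2 - α + (1 + 299)/4 = 0. Since -299 ≡ 1 (mod 4), (1 + 299)/4 = 75 ∈ Z. The polynomial x^2 - x + 75 has discriminant 1 - 4·(75) = -299, which is not a perfect square in Q (d = -299 is squarefree and ≠ 1), so x^2 - x + 75 is irreducible over Q. It is the minimal polynomial of α.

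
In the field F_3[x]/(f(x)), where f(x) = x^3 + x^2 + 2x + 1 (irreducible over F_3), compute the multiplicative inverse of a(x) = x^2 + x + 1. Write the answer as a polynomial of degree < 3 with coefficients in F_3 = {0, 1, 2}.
a(x)^(-1) ≡ x^2 + 1 (mod f(x))

Since f is irreducible over F_3, F_3[x]/(f) is a field and a(x) ≠ 0 has an inverse. Apply the extended Euclidean algorithm to f(x) and a(x) in F_3[x]: f(x) = (x)·a(x) + (x + 1);  a(x) = (x)·(x + 1) + (1). The last nonzero remainder is the constant 1 = gcd(f, a) in F_3. Back-substituting through the division chain expresses 1 = s(x)·a(x) + t(x)·f(x) with s(x) ≡ x^2 + 1 (mod f), so a(x)^(-1) ≡ s(x) = x^2 + 1 (mod f). Check: (x^2 + x + 1)·(x^2 + 1) = x^4 + x^3 + 2x^2 + x + 1 ≡ 1 (mod x^3 + x^2 + 2x + 1).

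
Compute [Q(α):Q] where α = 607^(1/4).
[Q(α):Q] = 4

α is a root of x^4 - 607. By Eisenstein's criterion at the prime p = 607 (which divides the constant term 607 but p^2 = 368449 does not, since 607 is squarefree), x^4 - 607 is irreducible over Q. Hence [Q(α):Q] = 4.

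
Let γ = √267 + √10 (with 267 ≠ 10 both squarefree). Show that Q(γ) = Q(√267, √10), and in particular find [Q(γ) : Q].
[Q(γ) : Q] = 4 (equivalently, Q(γ) = Q(√267, √10))

Obviously Q(γ) ⊆ Q(√267, √10), and [Q(√267, √10):Q] = 4 (since 267, 10 are distinct squarefree integers > 1 with 2670 not a perfect square). To show equality we compute the minimal polynomial of γ. From γ = √267 + √10: γ^2 = 267 + 2√(2670) + 10 = 277 + 2√(2670), so γ^2 - 277 = 2√(2670); squaring, (γ^2 - 277)^2 = 4·2670, i.e. γ^4 - 554γ^2 + 76729 - 10680 = 0, i.e. γ^4 - 554γ^2 + 66049 = 0. So γ is a root of x^4 - 554x^2 + 66049. This polynomial is irreducible over Q: it has no rational root (each ±√267 ± √10 is irrational), and any factorization into two quadratics over Q would force √(2670) ∈ Q (pairing opposite roots) or √267, √10 ∈ Q (other pairings), all impossible. Hence [Q(γ):Q] = 4 = [Q(√267, √10):Q], so Q(γ) = Q(√267, √10).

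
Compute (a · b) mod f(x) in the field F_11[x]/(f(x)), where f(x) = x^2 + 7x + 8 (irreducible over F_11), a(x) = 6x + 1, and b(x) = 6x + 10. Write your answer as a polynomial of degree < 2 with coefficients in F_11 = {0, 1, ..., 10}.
a · b ≡ x + 8 (mod f(x))

Multiply in F_11[x]: a(x)·b(x) = (6x + 1)·(6x + 10) = 3x^2 + 10. This has degree ≥ 2, so divide by f(x) over F_11: 3x^2 + 10 = (3)·(x^2 + 7x + 8) + (x + 8). Hence a·b ≡ x + 8 (mod f). (F_11[x]/(f) is a field with 11^2 = 121 elements since f is irreducible of degree 2.)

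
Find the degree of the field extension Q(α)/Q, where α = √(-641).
[Q(α):Q] = 2

[Q(α):Q] equals the degree of the minimal polynomial of α. Here α^2 = -641 and x^2 + 641 is irreducible (d = -641 is squarefree, ≠ 1, hence not a square), so deg(m_α) = 2. Thus [Q(α):Q] = 2.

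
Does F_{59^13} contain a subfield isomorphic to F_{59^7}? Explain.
No: F_{59^7} is not a subfield of F_{59^13}

F_{p^m} embeds in F_{p^n} iff m | n. Here 7 ∤ 13 (since 13 = 1·7 + 6 with remainder 6 ≠ 0), so F_{59^7} is not a subfield of F_{59^13}. Equivalently: if it were, the tower law would give 7 = [F_{59^7}:F_59] dividing [F_{59^13}:F_59] = 13, contradiction.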